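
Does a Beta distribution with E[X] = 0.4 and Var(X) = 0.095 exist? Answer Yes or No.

For any Beta, Var(X) < E[X]·(1−E[X]).
Here μ(1−μ) = 0.4×0.6 = 0.24, and 0.095 < 0.24.

Yes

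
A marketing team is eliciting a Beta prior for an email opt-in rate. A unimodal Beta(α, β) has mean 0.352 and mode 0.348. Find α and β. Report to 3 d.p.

α = 26.752, β = 49.248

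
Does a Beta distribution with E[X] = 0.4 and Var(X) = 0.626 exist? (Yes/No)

No

For any Beta, Var(X) < E[X]·(1−E[X]).
Here μ(1−μ) = 0.4×0.6 = 0.24, and 0.626 ≥ 0.24.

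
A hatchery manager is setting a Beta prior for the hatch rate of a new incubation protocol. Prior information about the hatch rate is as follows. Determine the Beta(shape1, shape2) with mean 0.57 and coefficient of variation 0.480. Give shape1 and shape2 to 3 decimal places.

shape1 = 1.296, shape2 = 0.978

Var = (CV·μ)² = (0.480×0.57)² = 0.074857.
shape1+shape2 = μ(1−μ)/Var − 1 = 0.2451/0.074857 − 1 = 2.2742.
Thus shape1 = 0.57·2.2742 = 1.296 and shape2 = 0.43·2.2742 = 0.978.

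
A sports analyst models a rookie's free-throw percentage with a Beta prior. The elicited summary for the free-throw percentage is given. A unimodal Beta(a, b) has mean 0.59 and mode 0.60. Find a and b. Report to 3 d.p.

a = 11.800, b = 8.200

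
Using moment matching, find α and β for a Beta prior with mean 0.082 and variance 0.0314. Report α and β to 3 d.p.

α = 0.115, β = 1.283

Write ν = α+β; then α = μν and Var = μ(1−μ)/(ν+1).
ν = μ(1−μ)/Var − 1 = 0.075276/0.0314 − 1 = 1.3973.
α = 0.082·1.3973 = 0.115, β = 0.918·1.3973 = 1.283.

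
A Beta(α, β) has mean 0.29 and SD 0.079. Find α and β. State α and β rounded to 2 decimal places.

Variance = 0.079² = 0.006241. The moment-matching identity α+β = μ(1−μ)/Var − 1 gives
α+β = 0.2059/0.006241 − 1 = 31.9915, so α = μ·31.9915 = 9.28 and β = (1−μ)·31.9915 = 22.71.

α = 9.28, β = 22.71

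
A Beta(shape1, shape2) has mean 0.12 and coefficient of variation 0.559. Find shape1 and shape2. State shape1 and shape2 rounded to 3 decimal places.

shape1 = 2.696, shape2 = 19.772

Var = (CV·μ)² = (0.559×0.12)² = 0.004500.
shape1+shape2 = μ(1−μ)/Var − 1 = 0.1056/0.004500 − 1 = 22.4681.
Thus shape1 = 0.12·22.4681 = 2.696 and shape2 = 0.88·22.4681 = 19.772.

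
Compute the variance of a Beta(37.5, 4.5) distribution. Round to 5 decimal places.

0.00222

α+β = 42.0 and αβ = 168.75, so Var = αβ/[(α+β)²(α+β+1)] = 168.75/75852.000 = 0.00222.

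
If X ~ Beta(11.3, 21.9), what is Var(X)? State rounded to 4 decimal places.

0.0066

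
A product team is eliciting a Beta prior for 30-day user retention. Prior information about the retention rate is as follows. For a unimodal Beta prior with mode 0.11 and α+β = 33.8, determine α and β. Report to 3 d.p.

α = 4.498, β = 29.302

Mode = (α−1)/(κ−2) with κ = α+β, so α−1 = 0.11·31.8 = 3.498.
α = 4.498; β = κ − α = 29.302.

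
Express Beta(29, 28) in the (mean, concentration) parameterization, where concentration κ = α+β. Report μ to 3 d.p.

κ = α+β = 29+28 = 57; μ = α/κ = 29/57 = 0.509.

μ = 0.509, κ = 57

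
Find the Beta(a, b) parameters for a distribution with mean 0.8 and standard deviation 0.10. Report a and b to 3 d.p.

a = 12.000, b = 3.000

First σ² = 0.0100. Setting a = μn, b = (1−μ)n with n = a+b,
μ(1−μ)/(n+1) = 0.0100 ⇒ n+1 = 0.16/0.0100 = 16.0000 ⇒ n = 15.0000.
Hence a = 0.8×15.0000 = 12.000, b = 0.2×15.0000 = 3.000.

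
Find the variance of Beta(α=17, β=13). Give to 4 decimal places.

μ = 17/30 = 0.566667; Var = μ(1−μ)/(α+β+1) = 0.2455556/31 = 0.0079.

0.0079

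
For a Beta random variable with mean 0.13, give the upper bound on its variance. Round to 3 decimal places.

For fixed mean μ the Beta variance is μ(1−μ)/(α+β+1), increasing as α+β decreases.
Its least upper bound (not attained) is μ(1−μ) = 0.13·0.87 = 0.113.

0.113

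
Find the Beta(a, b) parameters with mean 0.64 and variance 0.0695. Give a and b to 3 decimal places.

Let s = a+b. The Beta variance is μ(1−μ)/(s+1).
So s+1 = μ(1−μ)/σ² = (0.64×0.36)/0.0695 = 0.2304/0.0695 = 3.3151, giving s = 2.3151.
Then a = μs = 0.64×2.3151 = 1.482 and b = (1−μ)s = 0.36×2.3151 = 0.833.

a = 1.482, b = 0.833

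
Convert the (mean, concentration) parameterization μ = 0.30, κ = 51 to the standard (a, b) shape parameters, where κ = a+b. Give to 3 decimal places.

a = 15.300, b = 35.700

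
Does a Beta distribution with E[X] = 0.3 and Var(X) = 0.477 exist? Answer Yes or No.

No

A Beta with mean μ has variance μ(1−μ)/(α+β+1) < μ(1−μ).
Here μ(1−μ) = 0.3×0.7 = 0.21, and 0.477 ≥ 0.21.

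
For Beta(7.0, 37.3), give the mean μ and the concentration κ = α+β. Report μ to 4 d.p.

μ = 0.1580, κ = 44.3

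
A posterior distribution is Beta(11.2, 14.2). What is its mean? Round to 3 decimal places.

E[X] = α/(α+β) = 11.2/25.4 = 0.441.

0.441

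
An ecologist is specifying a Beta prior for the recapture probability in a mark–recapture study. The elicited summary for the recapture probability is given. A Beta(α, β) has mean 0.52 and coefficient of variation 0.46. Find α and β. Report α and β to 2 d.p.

α = 1.75, β = 1.61

Var = (CV·μ)² = (0.46×0.52)² = 0.057217.
α+β = μ(1−μ)/Var − 1 = 0.2496/0.057217 − 1 = 3.3624.
Thus α = 0.52·3.3624 = 1.75 and β = 0.48·3.3624 = 1.61.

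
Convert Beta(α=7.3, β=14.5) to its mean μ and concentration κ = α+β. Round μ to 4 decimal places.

κ = α+β = 7.3+14.5 = 21.8; μ = α/κ = 7.3/21.8 = 0.3349.

μ = 0.3349, κ = 21.8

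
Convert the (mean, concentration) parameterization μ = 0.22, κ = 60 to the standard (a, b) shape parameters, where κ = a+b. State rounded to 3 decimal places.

a = 13.200, b = 46.800

Split κ in proportion μ : (1−μ): a = 0.22·60 = 13.200, b = 60 − 13.200 = 46.800.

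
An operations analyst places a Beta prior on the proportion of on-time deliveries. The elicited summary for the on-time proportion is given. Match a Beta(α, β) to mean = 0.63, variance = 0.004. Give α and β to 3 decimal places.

Let s = α+β. The Beta variance is μ(1−μ)/(s+1).
So s+1 = μ(1−μ)/σ² = (0.63×0.37)/0.004 = 0.2331/0.004 = 58.2750, giving s = 57.2750.
Then α = μs = 0.63×57.2750 = 36.083 and β = (1−μ)s = 0.37×57.2750 = 21.192.

α = 36.083, β = 21.192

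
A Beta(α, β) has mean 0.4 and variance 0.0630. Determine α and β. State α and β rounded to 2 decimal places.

Let s = α+β. The Beta variance is μ(1−μ)/(s+1).
So s+1 = μ(1−μ)/σ² = (0.4×0.6)/0.0630 = 0.24/0.0630 = 3.8095, giving s = 2.8095.
Then α = μs = 0.4×2.8095 = 1.12 and β = (1−μ)s = 0.6×2.8095 = 1.69.

α = 1.12, β = 1.69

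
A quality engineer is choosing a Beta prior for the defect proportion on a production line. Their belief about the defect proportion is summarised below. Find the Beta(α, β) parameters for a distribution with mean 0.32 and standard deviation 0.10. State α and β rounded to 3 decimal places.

α = 6.643, β = 14.117

First σ² = 0.0100. Setting α = μn, β = (1−μ)n with n = α+β,
μ(1−μ)/(n+1) = 0.0100 ⇒ n+1 = 0.2176/0.0100 = 21.7600 ⇒ n = 20.7600.
Hence α = 0.32×20.7600 = 6.643, β = 0.68×20.7600 = 14.117.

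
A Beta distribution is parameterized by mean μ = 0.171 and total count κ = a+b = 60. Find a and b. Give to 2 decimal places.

a = 10.26, b = 49.74

a = μκ = 0.171×60 = 10.26 and b = (1−μ)κ = 0.829×60 = 49.74.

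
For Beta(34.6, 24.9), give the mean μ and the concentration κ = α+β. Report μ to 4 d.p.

μ = 0.5815, κ = 59.5

κ = α+β = 34.6+24.9 = 59.5; μ = α/κ = 34.6/59.5 = 0.5815.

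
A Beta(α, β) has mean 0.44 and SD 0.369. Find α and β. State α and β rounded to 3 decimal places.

σ² = 0.369² = 0.136161.
With s = α+β, Var = μ(1−μ)/(s+1), so s+1 = (0.44×0.56)/0.136161 = 1.8096 and s = 0.8096.
α = μs = 0.356, β = (1−μ)s = 0.453.

α = 0.356, β = 0.453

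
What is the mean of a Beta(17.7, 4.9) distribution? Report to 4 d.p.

0.7832

The Beta mean is α/(α+β) = 17.7/(17.7+4.9) = 0.7832.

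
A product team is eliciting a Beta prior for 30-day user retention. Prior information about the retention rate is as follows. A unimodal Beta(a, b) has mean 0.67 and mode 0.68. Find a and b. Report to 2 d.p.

a = 24.12, b = 11.88

Let s = a+b. Mean gives a = μs = 0.67s; mode gives (a−1)/(s−2) = 0.68.
Substituting: 0.67s − 1 = 0.68(s−2) = 0.68s − 1.36, so -0.01s = -0.36 and s = 36.0000.
Then a = 0.67×36.0000 = 24.12 and b = s−a = 11.88.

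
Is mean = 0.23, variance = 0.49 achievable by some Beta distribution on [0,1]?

The Beta variance bound is σ² < μ(1−μ).
Here μ(1−μ) = 0.23×0.77 = 0.1771, and 0.49 ≥ 0.1771.

No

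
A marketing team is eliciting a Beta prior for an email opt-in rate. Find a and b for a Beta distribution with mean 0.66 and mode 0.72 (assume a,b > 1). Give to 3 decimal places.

a = 4.840, b = 2.493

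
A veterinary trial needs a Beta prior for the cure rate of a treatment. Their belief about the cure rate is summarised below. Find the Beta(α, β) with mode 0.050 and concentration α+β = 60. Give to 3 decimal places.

α = 3.900, β = 56.100

Mode = (α−1)/(κ−2) with κ = α+β, so α−1 = 0.050·58 = 2.900.
α = 3.900; β = κ − α = 56.100.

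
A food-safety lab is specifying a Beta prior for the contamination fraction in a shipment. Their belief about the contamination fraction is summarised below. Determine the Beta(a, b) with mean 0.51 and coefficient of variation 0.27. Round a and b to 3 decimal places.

a = 6.212, b = 5.968

σ = CV·μ = 0.27×0.51 = 0.13770, so σ² = 0.018961.
s+1 = μ(1−μ)/σ² = 0.2499/0.018961 = 13.1795, so s = a+b = 12.1795.
a = μs = 6.212, b = (1−μ)s = 5.968.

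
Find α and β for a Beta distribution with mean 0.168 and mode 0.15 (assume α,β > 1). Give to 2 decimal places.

Let s = α+β. Mean gives α = μs = 0.168s; mode gives (α−1)/(s−2) = 0.15.
Substituting: 0.168s − 1 = 0.15(s−2) = 0.15s − 0.30, so 0.018s = 0.70 and s = 38.8889.
Then α = 0.168×38.8889 = 6.53 and β = s−α = 32.36.

α = 6.53, β = 32.36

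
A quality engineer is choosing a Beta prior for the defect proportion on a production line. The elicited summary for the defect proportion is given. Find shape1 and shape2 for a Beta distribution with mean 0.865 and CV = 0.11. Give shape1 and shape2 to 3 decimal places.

shape1 = 10.292, shape2 = 1.606

σ = CV·μ = 0.11×0.865 = 0.09515, so σ² = 0.009054.
s+1 = μ(1−μ)/σ² = 0.116775/0.009054 = 12.8983, so s = shape1+shape2 = 11.8983.
shape1 = μs = 10.292, shape2 = (1−μ)s = 1.606.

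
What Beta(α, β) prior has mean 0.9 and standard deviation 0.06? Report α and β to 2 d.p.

Variance = 0.06² = 0.0036. The moment-matching identity α+β = μ(1−μ)/Var − 1 gives
α+β = 0.09/0.0036 − 1 = 24.0000, so α = μ·24.0000 = 21.60 and β = (1−μ)·24.0000 = 2.40.

α = 21.60, β = 2.40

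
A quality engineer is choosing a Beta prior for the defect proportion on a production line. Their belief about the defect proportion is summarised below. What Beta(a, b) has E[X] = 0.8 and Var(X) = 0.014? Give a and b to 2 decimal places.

Let s = a+b. The Beta variance is μ(1−μ)/(s+1).
So s+1 = μ(1−μ)/σ² = (0.8×0.2)/0.014 = 0.16/0.014 = 11.4286, giving s = 10.4286.
Then a = μs = 0.8×10.4286 = 8.34 and b = (1−μ)s = 0.2×10.4286 = 2.09.

a = 8.34, b = 2.09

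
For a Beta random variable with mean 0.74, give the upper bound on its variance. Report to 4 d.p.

0.1924

For fixed mean μ the Beta variance is μ(1−μ)/(α+β+1), increasing as α+β decreases.
Its least upper bound (not attained) is μ(1−μ) = 0.74·0.26 = 0.1924.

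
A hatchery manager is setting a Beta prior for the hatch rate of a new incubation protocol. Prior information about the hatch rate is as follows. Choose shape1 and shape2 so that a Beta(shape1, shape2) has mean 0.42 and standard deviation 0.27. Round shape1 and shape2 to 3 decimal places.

Variance = 0.27² = 0.0729. The moment-matching identity shape1+shape2 = μ(1−μ)/Var − 1 gives
shape1+shape2 = 0.2436/0.0729 − 1 = 2.3416, so shape1 = μ·2.3416 = 0.983 and shape2 = (1−μ)·2.3416 = 1.358.

shape1 = 0.983, shape2 = 1.358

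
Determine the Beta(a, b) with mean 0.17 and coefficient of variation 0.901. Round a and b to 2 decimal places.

a = 0.85, b = 4.16

Var = (CV·μ)² = (0.901×0.17)² = 0.023461.
a+b = μ(1−μ)/Var − 1 = 0.1411/0.023461 − 1 = 5.0142.
Thus a = 0.17·5.0142 = 0.85 and b = 0.83·5.0142 = 4.16.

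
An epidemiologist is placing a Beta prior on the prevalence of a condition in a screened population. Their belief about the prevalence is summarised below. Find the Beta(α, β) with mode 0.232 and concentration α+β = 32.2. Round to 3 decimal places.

α = 8.006, β = 24.194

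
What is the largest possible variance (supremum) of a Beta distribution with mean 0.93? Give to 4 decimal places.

0.0651

Var = μ(1−μ)/(α+β+1), which approaches μ(1−μ) as α+β → 0.
So the supremum is μ(1−μ) = 0.93×0.07 = 0.0651.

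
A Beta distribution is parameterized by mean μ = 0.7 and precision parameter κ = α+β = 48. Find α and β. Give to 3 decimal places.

α = μκ = 0.7×48 = 33.600 and β = (1−μ)κ = 0.3×48 = 14.400.

α = 33.600, β = 14.400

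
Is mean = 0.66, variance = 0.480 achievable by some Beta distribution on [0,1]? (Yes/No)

No

A Beta with mean μ has variance μ(1−μ)/(α+β+1) < μ(1−μ).
Here μ(1−μ) = 0.66×0.34 = 0.2244, and 0.480 ≥ 0.2244.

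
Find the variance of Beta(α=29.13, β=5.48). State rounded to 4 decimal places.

μ = 29.13/34.61 = 0.841664; Var = μ(1−μ)/(α+β+1) = 0.1332655/35.61 = 0.0037.

0.0037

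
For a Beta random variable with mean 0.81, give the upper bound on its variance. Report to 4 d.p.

0.1539

For fixed mean μ the Beta variance is μ(1−μ)/(α+β+1), increasing as α+β decreases.
Its least upper bound (not attained) is μ(1−μ) = 0.81·0.19 = 0.1539.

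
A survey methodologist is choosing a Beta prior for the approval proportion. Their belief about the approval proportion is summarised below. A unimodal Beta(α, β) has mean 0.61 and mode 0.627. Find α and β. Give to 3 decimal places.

α = 9.114, β = 5.827

Let s = α+β. Mean gives α = μs = 0.61s; mode gives (α−1)/(s−2) = 0.627.
Substituting: 0.61s − 1 = 0.627(s−2) = 0.627s − 1.254, so -0.017s = -0.254 and s = 14.9412.
Then α = 0.61×14.9412 = 9.114 and β = s−α = 5.827.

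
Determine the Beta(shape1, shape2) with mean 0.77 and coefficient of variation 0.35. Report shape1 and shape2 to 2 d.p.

Var = (CV·μ)² = (0.35×0.77)² = 0.072630.
shape1+shape2 = μ(1−μ)/Var − 1 = 0.1771/0.072630 − 1 = 1.4384.
Thus shape1 = 0.77·1.4384 = 1.11 and shape2 = 0.23·1.4384 = 0.33.

shape1 = 1.11, shape2 = 0.33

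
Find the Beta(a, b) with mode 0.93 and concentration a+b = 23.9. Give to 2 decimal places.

Since the density peak of Beta(a,b) is at (a−1)/(a+b−2),
a = 1 + 0.93(23.9−2) = 21.37 and b = 23.9 − 21.37 = 2.53.

a = 21.37, b = 2.53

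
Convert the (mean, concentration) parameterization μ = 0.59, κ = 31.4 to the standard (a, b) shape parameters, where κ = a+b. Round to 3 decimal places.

a = 18.526, b = 12.874

a = μκ = 0.59×31.4 = 18.526 and b = (1−μ)κ = 0.41×31.4 = 12.874.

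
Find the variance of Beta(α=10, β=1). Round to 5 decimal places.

μ = 10/11 = 0.909091; Var = μ(1−μ)/(α+β+1) = 0.0826446/12 = 0.00689.

0.00689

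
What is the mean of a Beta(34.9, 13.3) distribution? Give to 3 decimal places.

The Beta mean is α/(α+β) = 34.9/(34.9+13.3) = 0.724.

0.724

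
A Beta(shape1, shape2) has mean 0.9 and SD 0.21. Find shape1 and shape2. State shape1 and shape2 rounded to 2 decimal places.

σ² = 0.21² = 0.0441.
With s = shape1+shape2, Var = μ(1−μ)/(s+1), so s+1 = (0.9×0.1)/0.0441 = 2.0408 and s = 1.0408.
shape1 = μs = 0.94, shape2 = (1−μ)s = 0.10.

shape1 = 0.94, shape2 = 0.10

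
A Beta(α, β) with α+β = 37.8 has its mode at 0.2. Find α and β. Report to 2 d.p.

α = 8.16, β = 29.64

Since the density peak of Beta(α,β) is at (α−1)/(α+β−2),
α = 1 + 0.2(37.8−2) = 8.16 and β = 37.8 − 8.16 = 29.64.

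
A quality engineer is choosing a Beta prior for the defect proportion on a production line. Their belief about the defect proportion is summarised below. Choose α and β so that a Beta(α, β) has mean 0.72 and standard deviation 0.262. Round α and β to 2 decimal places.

α = 1.39, β = 0.54

σ² = 0.262² = 0.068644.
With s = α+β, Var = μ(1−μ)/(s+1), so s+1 = (0.72×0.28)/0.068644 = 2.9369 and s = 1.9369.
α = μs = 1.39, β = (1−μ)s = 0.54.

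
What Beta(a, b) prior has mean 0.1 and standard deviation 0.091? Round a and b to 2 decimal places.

a = 0.99, b = 8.88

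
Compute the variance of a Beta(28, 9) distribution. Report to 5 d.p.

0.00484

μ = 28/37 = 0.756757; Var = μ(1−μ)/(α+β+1) = 0.1840760/38 = 0.00484.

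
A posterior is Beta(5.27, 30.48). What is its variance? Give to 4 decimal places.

μ = 5.27/35.75 = 0.147413; Var = μ(1−μ)/(α+β+1) = 0.1256821/36.75 = 0.0034.

0.0034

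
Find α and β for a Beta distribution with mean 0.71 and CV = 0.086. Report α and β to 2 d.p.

Var = (CV·μ)² = (0.086×0.71)² = 0.003728.
α+β = μ(1−μ)/Var − 1 = 0.2059/0.003728 − 1 = 54.2259.
Thus α = 0.71·54.2259 = 38.50 and β = 0.29·54.2259 = 15.73.

α = 38.50, β = 15.73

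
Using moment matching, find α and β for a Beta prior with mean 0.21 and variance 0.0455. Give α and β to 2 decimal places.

Let s = α+β. The Beta variance is μ(1−μ)/(s+1).
So s+1 = μ(1−μ)/σ² = (0.21×0.79)/0.0455 = 0.1659/0.0455 = 3.6462, giving s = 2.6462.
Then α = μs = 0.21×2.6462 = 0.56 and β = (1−μ)s = 0.79×2.6462 = 2.09.

α = 0.56, β = 2.09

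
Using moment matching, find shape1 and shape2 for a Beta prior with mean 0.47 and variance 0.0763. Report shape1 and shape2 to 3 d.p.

Write ν = shape1+shape2; then shape1 = μν and Var = μ(1−μ)/(ν+1).
ν = μ(1−μ)/Var − 1 = 0.2491/0.0763 − 1 = 2.2647.
shape1 = 0.47·2.2647 = 1.064, shape2 = 0.53·2.2647 = 1.200.

shape1 = 1.064, shape2 = 1.200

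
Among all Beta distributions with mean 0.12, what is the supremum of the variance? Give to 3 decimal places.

For fixed mean μ the Beta variance is μ(1−μ)/(α+β+1), increasing as α+β decreases.
Its least upper bound (not attained) is μ(1−μ) = 0.12·0.88 = 0.106.

0.106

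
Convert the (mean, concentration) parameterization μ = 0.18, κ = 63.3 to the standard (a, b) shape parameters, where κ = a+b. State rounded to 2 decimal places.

a = μκ = 0.18×63.3 = 11.39 and b = (1−μ)κ = 0.82×63.3 = 51.91.

a = 11.39, b = 51.91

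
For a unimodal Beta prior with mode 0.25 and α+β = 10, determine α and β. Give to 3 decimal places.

α = 3.000, β = 7.000

Since the density peak of Beta(α,β) is at (α−1)/(α+β−2),
α = 1 + 0.25(10−2) = 3.000 and β = 10 − 3.000 = 7.000.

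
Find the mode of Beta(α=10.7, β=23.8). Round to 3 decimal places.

0.298

With α,β > 1, mode = (α−1)/(α+β−2) = 9.7/32.5 = 0.298.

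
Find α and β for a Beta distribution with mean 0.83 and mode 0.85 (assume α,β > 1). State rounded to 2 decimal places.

α = 29.05, β = 5.95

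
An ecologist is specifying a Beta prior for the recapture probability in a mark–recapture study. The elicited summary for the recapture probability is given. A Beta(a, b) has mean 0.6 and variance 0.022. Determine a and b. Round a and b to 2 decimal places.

Let s = a+b. The Beta variance is μ(1−μ)/(s+1).
So s+1 = μ(1−μ)/σ² = (0.6×0.4)/0.022 = 0.24/0.022 = 10.9091, giving s = 9.9091.
Then a = μs = 0.6×9.9091 = 5.95 and b = (1−μ)s = 0.4×9.9091 = 3.96.

a = 5.95, b = 3.96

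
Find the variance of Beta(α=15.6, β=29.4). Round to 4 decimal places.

Var = αβ/[(α+β)²(α+β+1)] = (15.6×29.4)/(45.0²×46.0) = 458.64/93150.000 = 0.0049.

0.0049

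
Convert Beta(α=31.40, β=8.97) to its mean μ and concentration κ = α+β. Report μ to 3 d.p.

μ = 0.778, κ = 40.37

κ = α+β = 31.40+8.97 = 40.37; μ = α/κ = 31.40/40.37 = 0.778.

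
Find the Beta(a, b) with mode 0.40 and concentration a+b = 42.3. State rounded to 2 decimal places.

a = 17.12, b = 25.18

For a,b>1 the mode is (a−1)/(a+b−2), so a = mode·(κ−2)+1 = 0.40×40.3+1 = 17.12.
And b = (1−mode)·(κ−2)+1 = 0.60×40.3+1 = 25.18.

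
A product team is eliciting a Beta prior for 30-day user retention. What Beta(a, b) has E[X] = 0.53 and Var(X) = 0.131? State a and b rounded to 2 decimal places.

By moment matching, a+b = μ(1−μ)/σ² − 1 = (0.53·0.47)/0.131 − 1 = 1.9015 − 1 = 0.9015.
Since a/(a+b) = μ, a = 0.53·0.9015 = 0.48 and b = 0.47·0.9015 = 0.42.

a = 0.48, b = 0.42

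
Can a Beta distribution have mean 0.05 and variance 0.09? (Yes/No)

No

For any Beta, Var(X) < E[X]·(1−E[X]).
Here μ(1−μ) = 0.05×0.95 = 0.0475, and 0.09 ≥ 0.0475.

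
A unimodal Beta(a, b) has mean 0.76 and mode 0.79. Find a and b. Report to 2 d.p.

a = 14.69, b = 4.64

Let s = a+b. Mean gives a = μs = 0.76s; mode gives (a−1)/(s−2) = 0.79.
Substituting: 0.76s − 1 = 0.79(s−2) = 0.79s − 1.58, so -0.03s = -0.58 and s = 19.3333.
Then a = 0.76×19.3333 = 14.69 and b = s−a = 4.64.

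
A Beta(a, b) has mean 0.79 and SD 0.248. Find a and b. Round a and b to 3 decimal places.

a = 1.341, b = 0.356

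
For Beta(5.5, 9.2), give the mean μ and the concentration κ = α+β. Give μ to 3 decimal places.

κ = α+β = 5.5+9.2 = 14.7; μ = α/κ = 5.5/14.7 = 0.374.

μ = 0.374, κ = 14.7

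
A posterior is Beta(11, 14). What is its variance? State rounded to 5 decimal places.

0.00948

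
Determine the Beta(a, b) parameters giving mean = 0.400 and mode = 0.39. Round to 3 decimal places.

a = 8.800, b = 13.200

With s = a+b: μ = a/s and mode = (a−1)/(s−2). Eliminating a = μs,
μs − 1 = m(s−2) ⇒ s(μ−m) = 1−2m ⇒ s = 0.22/0.010 = 22.0000.
So a = μs = 8.800, b = (1−μ)s = 13.200.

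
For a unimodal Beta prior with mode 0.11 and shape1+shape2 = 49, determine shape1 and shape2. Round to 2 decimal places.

For shape1,shape2>1 the mode is (shape1−1)/(shape1+shape2−2), so shape1 = mode·(κ−2)+1 = 0.11×47+1 = 6.17.
And shape2 = (1−mode)·(κ−2)+1 = 0.89×47+1 = 42.83.

shape1 = 6.17, shape2 = 42.83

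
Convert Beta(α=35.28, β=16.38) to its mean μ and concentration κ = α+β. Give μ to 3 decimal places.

μ = 0.683, κ = 51.66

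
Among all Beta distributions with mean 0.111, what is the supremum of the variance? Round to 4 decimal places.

Var = μ(1−μ)/(α+β+1), which approaches μ(1−μ) as α+β → 0.
So the supremum is μ(1−μ) = 0.111×0.889 = 0.0987.

0.0987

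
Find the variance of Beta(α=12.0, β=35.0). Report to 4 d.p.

0.0040

Var = αβ/[(α+β)²(α+β+1)] = (12.0×35.0)/(47.0²×48.0) = 420.00/106032.000 = 0.0040.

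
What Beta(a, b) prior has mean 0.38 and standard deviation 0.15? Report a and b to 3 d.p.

a = 3.599, b = 5.872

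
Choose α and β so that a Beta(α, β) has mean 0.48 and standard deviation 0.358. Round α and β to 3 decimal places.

First σ² = 0.128164. Setting α = μn, β = (1−μ)n with n = α+β,
μ(1−μ)/(n+1) = 0.128164 ⇒ n+1 = 0.2496/0.128164 = 1.9475 ⇒ n = 0.9475.
Hence α = 0.48×0.9475 = 0.455, β = 0.52×0.9475 = 0.493.

α = 0.455, β = 0.493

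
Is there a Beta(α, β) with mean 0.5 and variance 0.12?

A Beta with mean μ has variance μ(1−μ)/(α+β+1) < μ(1−μ).
Here μ(1−μ) = 0.5×0.5 = 0.25, and 0.12 < 0.25.

Yes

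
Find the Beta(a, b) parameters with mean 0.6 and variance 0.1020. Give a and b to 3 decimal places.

a = 0.812, b = 0.541

Let s = a+b. The Beta variance is μ(1−μ)/(s+1).
So s+1 = μ(1−μ)/σ² = (0.6×0.4)/0.1020 = 0.24/0.1020 = 2.3529, giving s = 1.3529.
Then a = μs = 0.6×1.3529 = 0.812 and b = (1−μ)s = 0.4×1.3529 = 0.541.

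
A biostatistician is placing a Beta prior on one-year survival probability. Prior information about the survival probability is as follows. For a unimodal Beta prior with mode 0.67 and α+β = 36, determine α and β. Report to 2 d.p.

For α,β>1 the mode is (α−1)/(α+β−2), so α = mode·(κ−2)+1 = 0.67×34+1 = 23.78.
And β = (1−mode)·(κ−2)+1 = 0.33×34+1 = 12.22.

α = 23.78, β = 12.22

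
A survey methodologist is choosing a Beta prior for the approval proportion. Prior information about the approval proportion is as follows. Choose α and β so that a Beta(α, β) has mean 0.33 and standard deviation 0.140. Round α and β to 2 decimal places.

σ² = 0.140² = 0.019600.
With s = α+β, Var = μ(1−μ)/(s+1), so s+1 = (0.33×0.67)/0.019600 = 11.2806 and s = 10.2806.
α = μs = 3.39, β = (1−μ)s = 6.89.

α = 3.39, β = 6.89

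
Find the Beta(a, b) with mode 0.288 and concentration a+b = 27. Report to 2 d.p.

a = 8.20, b = 18.80

For a,b>1 the mode is (a−1)/(a+b−2), so a = mode·(κ−2)+1 = 0.288×25+1 = 8.20.
And b = (1−mode)·(κ−2)+1 = 0.712×25+1 = 18.80.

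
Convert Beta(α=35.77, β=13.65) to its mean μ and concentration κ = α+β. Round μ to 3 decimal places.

κ = α+β = 35.77+13.65 = 49.42; μ = α/κ = 35.77/49.42 = 0.724.

μ = 0.724, κ = 49.42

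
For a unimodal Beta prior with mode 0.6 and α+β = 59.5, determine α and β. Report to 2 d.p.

α = 35.50, β = 24.00

Since the density peak of Beta(α,β) is at (α−1)/(α+β−2),
α = 1 + 0.6(59.5−2) = 35.50 and β = 59.5 − 35.50 = 24.00.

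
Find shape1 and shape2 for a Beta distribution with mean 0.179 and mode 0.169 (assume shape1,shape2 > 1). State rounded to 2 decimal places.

shape1 = 11.85, shape2 = 54.35

Let s = shape1+shape2. Mean gives shape1 = μs = 0.179s; mode gives (shape1−1)/(s−2) = 0.169.
Substituting: 0.179s − 1 = 0.169(s−2) = 0.169s − 0.338, so 0.010s = 0.662 and s = 66.2000.
Then shape1 = 0.179×66.2000 = 11.85 and shape2 = s−shape1 = 54.35.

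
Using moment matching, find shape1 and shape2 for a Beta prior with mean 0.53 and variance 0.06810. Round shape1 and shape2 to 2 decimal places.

Write ν = shape1+shape2; then shape1 = μν and Var = μ(1−μ)/(ν+1).
ν = μ(1−μ)/Var − 1 = 0.2491/0.06810 − 1 = 2.6579.
shape1 = 0.53·2.6579 = 1.41, shape2 = 0.47·2.6579 = 1.25.

shape1 = 1.41, shape2 = 1.25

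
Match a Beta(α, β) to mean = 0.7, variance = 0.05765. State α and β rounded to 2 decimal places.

Write ν = α+β; then α = μν and Var = μ(1−μ)/(ν+1).
ν = μ(1−μ)/Var − 1 = 0.21/0.05765 − 1 = 2.6427.
α = 0.7·2.6427 = 1.85, β = 0.3·2.6427 = 0.79.

α = 1.85, β = 0.79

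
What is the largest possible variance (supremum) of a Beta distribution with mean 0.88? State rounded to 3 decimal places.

For fixed mean μ the Beta variance is μ(1−μ)/(α+β+1), increasing as α+β decreases.
Its least upper bound (not attained) is μ(1−μ) = 0.88·0.12 = 0.106.

0.106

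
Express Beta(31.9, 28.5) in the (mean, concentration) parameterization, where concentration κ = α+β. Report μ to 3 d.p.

μ = 0.528, κ = 60.4

κ = α+β = 31.9+28.5 = 60.4; μ = α/κ = 31.9/60.4 = 0.528.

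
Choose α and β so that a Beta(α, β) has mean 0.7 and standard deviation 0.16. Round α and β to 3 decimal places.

σ² = 0.16² = 0.0256.
With s = α+β, Var = μ(1−μ)/(s+1), so s+1 = (0.7×0.3)/0.0256 = 8.2031 and s = 7.2031.
α = μs = 5.042, β = (1−μ)s = 2.161.

α = 5.042, β = 2.161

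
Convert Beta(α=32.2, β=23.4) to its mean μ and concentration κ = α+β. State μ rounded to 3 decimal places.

κ = α+β = 32.2+23.4 = 55.6; μ = α/κ = 32.2/55.6 = 0.579.

μ = 0.579, κ = 55.6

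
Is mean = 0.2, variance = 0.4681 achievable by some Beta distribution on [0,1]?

No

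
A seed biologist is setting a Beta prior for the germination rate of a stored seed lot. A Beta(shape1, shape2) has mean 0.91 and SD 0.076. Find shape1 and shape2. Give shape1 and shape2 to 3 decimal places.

shape1 = 11.993, shape2 = 1.186

First σ² = 0.005776. Setting shape1 = μn, shape2 = (1−μ)n with n = shape1+shape2,
μ(1−μ)/(n+1) = 0.005776 ⇒ n+1 = 0.0819/0.005776 = 14.1794 ⇒ n = 13.1794.
Hence shape1 = 0.91×13.1794 = 11.993, shape2 = 0.09×13.1794 = 1.186.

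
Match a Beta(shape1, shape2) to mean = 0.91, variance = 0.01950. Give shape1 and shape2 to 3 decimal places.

shape1 = 2.912, shape2 = 0.288

Write ν = shape1+shape2; then shape1 = μν and Var = μ(1−μ)/(ν+1).
ν = μ(1−μ)/Var − 1 = 0.0819/0.01950 − 1 = 3.2000.
shape1 = 0.91·3.2000 = 2.912, shape2 = 0.09·3.2000 = 0.288.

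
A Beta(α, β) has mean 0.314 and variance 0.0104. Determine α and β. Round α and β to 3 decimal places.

Write ν = α+β; then α = μν and Var = μ(1−μ)/(ν+1).
ν = μ(1−μ)/Var − 1 = 0.215404/0.0104 − 1 = 19.7119.
α = 0.314·19.7119 = 6.190, β = 0.686·19.7119 = 13.522.

α = 6.190, β = 13.522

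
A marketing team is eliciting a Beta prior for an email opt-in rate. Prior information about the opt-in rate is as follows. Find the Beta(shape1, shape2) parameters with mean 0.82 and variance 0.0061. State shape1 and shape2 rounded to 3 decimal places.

shape1 = 19.021, shape2 = 4.175

Write ν = shape1+shape2; then shape1 = μν and Var = μ(1−μ)/(ν+1).
ν = μ(1−μ)/Var − 1 = 0.1476/0.0061 − 1 = 23.1967.
shape1 = 0.82·23.1967 = 19.021, shape2 = 0.18·23.1967 = 4.175.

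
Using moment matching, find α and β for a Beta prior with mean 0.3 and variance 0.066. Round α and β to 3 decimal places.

Let s = α+β. The Beta variance is μ(1−μ)/(s+1).
So s+1 = μ(1−μ)/σ² = (0.3×0.7)/0.066 = 0.21/0.066 = 3.1818, giving s = 2.1818.
Then α = μs = 0.3×2.1818 = 0.655 and β = (1−μ)s = 0.7×2.1818 = 1.527.

α = 0.655, β = 1.527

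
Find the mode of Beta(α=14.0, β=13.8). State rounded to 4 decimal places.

With α,β > 1, mode = (α−1)/(α+β−2) = 13.0/25.8 = 0.5039.

0.5039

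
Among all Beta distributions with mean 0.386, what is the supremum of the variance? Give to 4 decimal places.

For fixed mean μ the Beta variance is μ(1−μ)/(α+β+1), increasing as α+β decreases.
Its least upper bound (not attained) is μ(1−μ) = 0.386·0.614 = 0.2370.

0.2370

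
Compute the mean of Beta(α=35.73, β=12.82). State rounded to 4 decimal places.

0.7359

The Beta mean is α/(α+β) = 35.73/(35.73+12.82) = 0.7359.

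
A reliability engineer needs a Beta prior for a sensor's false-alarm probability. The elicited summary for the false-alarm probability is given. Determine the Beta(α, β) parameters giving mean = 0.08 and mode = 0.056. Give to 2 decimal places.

With s = α+β: μ = α/s and mode = (α−1)/(s−2). Eliminating α = μs,
μs − 1 = m(s−2) ⇒ s(μ−m) = 1−2m ⇒ s = 0.888/0.024 = 37.0000.
So α = μs = 2.96, β = (1−μ)s = 34.04.

α = 2.96, β = 34.04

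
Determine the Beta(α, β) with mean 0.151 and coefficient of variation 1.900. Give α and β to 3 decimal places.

α = 0.084, β = 0.473

Var = (CV·μ)² = (1.900×0.151)² = 0.082312.
α+β = μ(1−μ)/Var − 1 = 0.128199/0.082312 − 1 = 0.5575.
Thus α = 0.151·0.5575 = 0.084 and β = 0.849·0.5575 = 0.473.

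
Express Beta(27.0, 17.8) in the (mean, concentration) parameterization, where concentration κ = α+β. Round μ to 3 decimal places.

μ = 0.603, κ = 44.8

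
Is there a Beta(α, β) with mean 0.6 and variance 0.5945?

The Beta variance bound is σ² < μ(1−μ).
Here μ(1−μ) = 0.6×0.4 = 0.24, and 0.5945 ≥ 0.24.

No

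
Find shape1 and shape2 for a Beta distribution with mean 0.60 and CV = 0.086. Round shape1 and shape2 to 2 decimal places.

shape1 = 53.48, shape2 = 35.66

Var = (CV·μ)² = (0.086×0.60)² = 0.002663.
shape1+shape2 = μ(1−μ)/Var − 1 = 0.2400/0.002663 − 1 = 89.1388.
Thus shape1 = 0.60·89.1388 = 53.48 and shape2 = 0.40·89.1388 = 35.66.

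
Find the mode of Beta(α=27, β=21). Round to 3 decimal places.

0.565

The density x^(α−1)(1−x)^(β−1) is maximised at (α−1)/(α+β−2) = 26/46 = 0.565.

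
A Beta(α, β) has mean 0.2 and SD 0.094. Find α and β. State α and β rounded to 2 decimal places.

α = 3.42, β = 13.69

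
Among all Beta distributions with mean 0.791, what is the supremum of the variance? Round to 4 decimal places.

For fixed mean μ the Beta variance is μ(1−μ)/(α+β+1), increasing as α+β decreases.
Its least upper bound (not attained) is μ(1−μ) = 0.791·0.209 = 0.1653.

0.1653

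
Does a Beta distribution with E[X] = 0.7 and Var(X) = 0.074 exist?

A Beta with mean μ has variance μ(1−μ)/(α+β+1) < μ(1−μ).
Here μ(1−μ) = 0.7×0.3 = 0.21, and 0.074 < 0.21.

Yes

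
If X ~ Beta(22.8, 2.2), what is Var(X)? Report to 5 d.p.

0.00309

Var = αβ/[(α+β)²(α+β+1)] = (22.8×2.2)/(25.0²×26.0) = 50.16/16250.000 = 0.00309.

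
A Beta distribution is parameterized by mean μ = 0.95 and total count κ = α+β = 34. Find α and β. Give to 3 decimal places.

Split κ in proportion μ : (1−μ): α = 0.95·34 = 32.300, β = 34 − 32.300 = 1.700.

α = 32.300, β = 1.700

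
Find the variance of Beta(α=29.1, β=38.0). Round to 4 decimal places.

0.0036

μ = 29.1/67.1 = 0.433681; Var = μ(1−μ)/(α+β+1) = 0.2456018/68.1 = 0.0036.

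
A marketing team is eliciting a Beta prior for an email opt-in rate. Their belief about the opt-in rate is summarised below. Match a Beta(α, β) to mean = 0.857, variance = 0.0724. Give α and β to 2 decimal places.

α = 0.59, β = 0.10

By moment matching, α+β = μ(1−μ)/σ² − 1 = (0.857·0.143)/0.0724 − 1 = 1.6927 − 1 = 0.6927.
Since α/(α+β) = μ, α = 0.857·0.6927 = 0.59 and β = 0.143·0.6927 = 0.10.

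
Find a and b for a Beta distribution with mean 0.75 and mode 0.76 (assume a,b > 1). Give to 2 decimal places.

a = 39.00, b = 13.00

With s = a+b: μ = a/s and mode = (a−1)/(s−2). Eliminating a = μs,
μs − 1 = m(s−2) ⇒ s(μ−m) = 1−2m ⇒ s = -0.52/-0.01 = 52.0000.
So a = μs = 39.00, b = (1−μ)s = 13.00.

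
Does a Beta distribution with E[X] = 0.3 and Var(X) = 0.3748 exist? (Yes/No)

No

A Beta with mean μ has variance μ(1−μ)/(α+β+1) < μ(1−μ).
Here μ(1−μ) = 0.3×0.7 = 0.21, and 0.3748 ≥ 0.21.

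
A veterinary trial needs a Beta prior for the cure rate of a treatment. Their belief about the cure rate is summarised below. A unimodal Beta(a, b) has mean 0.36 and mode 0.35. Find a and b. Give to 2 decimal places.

Let s = a+b. Mean gives a = μs = 0.36s; mode gives (a−1)/(s−2) = 0.35.
Substituting: 0.36s − 1 = 0.35(s−2) = 0.35s − 0.70, so 0.01s = 0.30 and s = 30.0000.
Then a = 0.36×30.0000 = 10.80 and b = s−a = 19.20.

a = 10.80, b = 19.20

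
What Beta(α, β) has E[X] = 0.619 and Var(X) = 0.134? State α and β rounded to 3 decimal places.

Let s = α+β. The Beta variance is μ(1−μ)/(s+1).
So s+1 = μ(1−μ)/σ² = (0.619×0.381)/0.134 = 0.235839/0.134 = 1.7600, giving s = 0.7600.
Then α = μs = 0.619×0.7600 = 0.470 and β = (1−μ)s = 0.381×0.7600 = 0.290.

α = 0.470, β = 0.290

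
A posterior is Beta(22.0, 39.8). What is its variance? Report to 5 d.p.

α+β = 61.8 and αβ = 875.60, so Var = αβ/[(α+β)²(α+β+1)] = 875.60/239848.272 = 0.00365.

0.00365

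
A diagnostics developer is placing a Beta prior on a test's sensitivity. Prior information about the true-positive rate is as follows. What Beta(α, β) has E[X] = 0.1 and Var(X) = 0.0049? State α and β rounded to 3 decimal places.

Write ν = α+β; then α = μν and Var = μ(1−μ)/(ν+1).
ν = μ(1−μ)/Var − 1 = 0.09/0.0049 − 1 = 17.3673.
α = 0.1·17.3673 = 1.737, β = 0.9·17.3673 = 15.631.

α = 1.737, β = 15.631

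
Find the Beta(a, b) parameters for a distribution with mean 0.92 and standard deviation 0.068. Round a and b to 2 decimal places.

a = 13.72, b = 1.19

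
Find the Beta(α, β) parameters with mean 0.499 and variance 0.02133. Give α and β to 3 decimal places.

Write ν = α+β; then α = μν and Var = μ(1−μ)/(ν+1).
ν = μ(1−μ)/Var − 1 = 0.249999/0.02133 − 1 = 10.7205.
α = 0.499·10.7205 = 5.350, β = 0.501·10.7205 = 5.371.

α = 5.350, β = 5.371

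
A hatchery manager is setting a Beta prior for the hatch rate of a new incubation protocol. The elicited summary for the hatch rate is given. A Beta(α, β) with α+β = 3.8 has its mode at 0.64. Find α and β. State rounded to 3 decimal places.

For α,β>1 the mode is (α−1)/(α+β−2), so α = mode·(κ−2)+1 = 0.64×1.8+1 = 2.152.
And β = (1−mode)·(κ−2)+1 = 0.36×1.8+1 = 1.648.

α = 2.152, β = 1.648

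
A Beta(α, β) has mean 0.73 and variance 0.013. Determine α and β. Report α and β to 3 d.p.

α = 10.338, β = 3.824

Write ν = α+β; then α = μν and Var = μ(1−μ)/(ν+1).
ν = μ(1−μ)/Var − 1 = 0.1971/0.013 − 1 = 14.1615.
α = 0.73·14.1615 = 10.338, β = 0.27·14.1615 = 3.824.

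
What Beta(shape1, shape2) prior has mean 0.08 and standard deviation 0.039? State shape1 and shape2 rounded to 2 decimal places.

shape1 = 3.79, shape2 = 43.60

First σ² = 0.001521. Setting shape1 = μn, shape2 = (1−μ)n with n = shape1+shape2,
μ(1−μ)/(n+1) = 0.001521 ⇒ n+1 = 0.0736/0.001521 = 48.3892 ⇒ n = 47.3892.
Hence shape1 = 0.08×47.3892 = 3.79, shape2 = 0.92×47.3892 = 43.60.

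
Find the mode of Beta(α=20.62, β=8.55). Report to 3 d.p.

0.722

With α,β > 1, mode = (α−1)/(α+β−2) = 19.62/27.17 = 0.722.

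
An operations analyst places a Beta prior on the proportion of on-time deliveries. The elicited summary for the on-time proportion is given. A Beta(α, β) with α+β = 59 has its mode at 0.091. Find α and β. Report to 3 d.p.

Since the density peak of Beta(α,β) is at (α−1)/(α+β−2),
α = 1 + 0.091(59−2) = 6.187 and β = 59 − 6.187 = 52.813.

α = 6.187, β = 52.813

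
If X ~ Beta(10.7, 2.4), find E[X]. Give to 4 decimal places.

0.8168

The Beta mean is α/(α+β) = 10.7/(10.7+2.4) = 0.8168.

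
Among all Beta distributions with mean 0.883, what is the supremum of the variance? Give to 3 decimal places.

0.103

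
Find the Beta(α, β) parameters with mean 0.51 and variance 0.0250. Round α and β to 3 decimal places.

Let s = α+β. The Beta variance is μ(1−μ)/(s+1).
So s+1 = μ(1−μ)/σ² = (0.51×0.49)/0.0250 = 0.2499/0.0250 = 9.9960, giving s = 8.9960.
Then α = μs = 0.51×8.9960 = 4.588 and β = (1−μ)s = 0.49×8.9960 = 4.408.

α = 4.588, β = 4.408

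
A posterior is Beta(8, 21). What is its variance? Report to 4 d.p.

0.0067

α+β = 29 and αβ = 168, so Var = αβ/[(α+β)²(α+β+1)] = 168/25230 = 0.0067.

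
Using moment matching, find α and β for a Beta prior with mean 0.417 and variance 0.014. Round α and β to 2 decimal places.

Let s = α+β. The Beta variance is μ(1−μ)/(s+1).
So s+1 = μ(1−μ)/σ² = (0.417×0.583)/0.014 = 0.243111/0.014 = 17.3651, giving s = 16.3651.
Then α = μs = 0.417×16.3651 = 6.82 and β = (1−μ)s = 0.583×16.3651 = 9.54.

α = 6.82, β = 9.54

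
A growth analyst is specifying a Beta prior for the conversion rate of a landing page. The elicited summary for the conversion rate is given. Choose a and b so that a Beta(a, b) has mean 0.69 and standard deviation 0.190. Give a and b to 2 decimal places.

a = 3.40, b = 1.53

Variance = 0.190² = 0.036100. The moment-matching identity a+b = μ(1−μ)/Var − 1 gives
a+b = 0.2139/0.036100 − 1 = 4.9252, so a = μ·4.9252 = 3.40 and b = (1−μ)·4.9252 = 1.53.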